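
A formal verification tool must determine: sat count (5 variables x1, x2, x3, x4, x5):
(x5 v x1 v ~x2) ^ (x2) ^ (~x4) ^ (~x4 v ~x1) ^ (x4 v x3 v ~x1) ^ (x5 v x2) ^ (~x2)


CNF with 7 clauses over 5 vars (32 assignments).
An assignment satisfies CNF iff every clause has >=1 true literal.
Check each row (bits = x1,x2,x3,x4,x5; clause T/F shown):
  row 0 [00000]: clauses=TFTTTFT -> 0
  row 1 [00001]: clauses=TFTTTTT -> 0
  row 2 [00010]: clauses=TFFTTFT -> 0
  row 3 [00011]: clauses=TFFTTTT -> 0
  row 4 [00100]: clauses=TFTTTFT -> 0
  row 5 [00101]: clauses=TFTTTTT -> 0
  row 6 [00110]: clauses=TFFTTFT -> 0
  row 7 [00111]: clauses=TFFTTTT -> 0
  row 8 [01000]: clauses=FTTTTTF -> 0
  row 9 [01001]: clauses=TTTTTTF -> 0
  row 10 [01010]: clauses=FTFTTTF -> 0
  row 11 [01011]: clauses=TTFTTTF -> 0
  row 12 [01100]: clauses=FTTTTTF -> 0
  row 13 [01101]: clauses=TTTTTTF -> 0
  row 14 [01110]: clauses=FTFTTTF -> 0
  row 15 [01111]: clauses=TTFTTTF -> 0
  row 16 [10000]: clauses=TFTTFFT -> 0
  row 17 [10001]: clauses=TFTTFTT -> 0
  row 18 [10010]: clauses=TFFFTFT -> 0
  row 19 [10011]: clauses=TFFFTTT -> 0
  row 20 [10100]: clauses=TFTTTFT -> 0
  row 21 [10101]: clauses=TFTTTTT -> 0
  row 22 [10110]: clauses=TFFFTFT -> 0
  row 23 [10111]: clauses=TFFFTTT -> 0
  row 24 [11000]: clauses=TTTTFTF -> 0
  row 25 [11001]: clauses=TTTTFTF -> 0
  row 26 [11010]: clauses=TTFFTTF -> 0
  row 27 [11011]: clauses=TTFFTTF -> 0
  row 28 [11100]: clauses=TTTTTTF -> 0
  row 29 [11101]: clauses=TTTTTTF -> 0
  row 30 [11110]: clauses=TTFFTTF -> 0
  row 31 [11111]: clauses=TTFFTTF -> 0
Full result column, 8 rows per line (x1,x2 fixed per line; x3,x4,x5 runs 000..111 left to right):
  rows 0-7 [x1,x2=00]: 00000000  (ones: 0)
  rows 8-15 [x1,x2=01]: 00000000  (ones: 0)
  rows 16-23 [x1,x2=10]: 00000000  (ones: 0)
  rows 24-31 [x1,x2=11]: 00000000  (ones: 0)
Satisfying assignments = 0+0+0+0 = 0

0


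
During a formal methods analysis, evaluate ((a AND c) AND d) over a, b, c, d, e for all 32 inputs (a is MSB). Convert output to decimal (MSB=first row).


Formula: ((a AND c) AND d) over a, b, c, d, e (32 rows)
Evaluate each row (bits = a,b,c,d,e, MSB first):
  row 0 [00000]: ((0 AND 0) AND 0) -> 0
  row 1 [00001]: ((0 AND 0) AND 0) -> 0
  row 2 [00010]: ((0 AND 0) AND 1) -> 0
  row 3 [00011]: ((0 AND 0) AND 1) -> 0
  row 4 [00100]: ((0 AND 1) AND 0) -> 0
  row 5 [00101]: ((0 AND 1) AND 0) -> 0
  row 6 [00110]: ((0 AND 1) AND 1) -> 0
  row 7 [00111]: ((0 AND 1) AND 1) -> 0
  row 8 [01000]: ((0 AND 0) AND 0) -> 0
  row 9 [01001]: ((0 AND 0) AND 0) -> 0
  row 10 [01010]: ((0 AND 0) AND 1) -> 0
  row 11 [01011]: ((0 AND 0) AND 1) -> 0
  row 12 [01100]: ((0 AND 1) AND 0) -> 0
  row 13 [01101]: ((0 AND 1) AND 0) -> 0
  row 14 [01110]: ((0 AND 1) AND 1) -> 0
  row 15 [01111]: ((0 AND 1) AND 1) -> 0
  row 16 [10000]: ((1 AND 0) AND 0) -> 0
  row 17 [10001]: ((1 AND 0) AND 0) -> 0
  row 18 [10010]: ((1 AND 0) AND 1) -> 0
  row 19 [10011]: ((1 AND 0) AND 1) -> 0
  row 20 [10100]: ((1 AND 1) AND 0) -> 0
  row 21 [10101]: ((1 AND 1) AND 0) -> 0
  row 22 [10110]: ((1 AND 1) AND 1) -> 1
  row 23 [10111]: ((1 AND 1) AND 1) -> 1
  row 24 [11000]: ((1 AND 0) AND 0) -> 0
  row 25 [11001]: ((1 AND 0) AND 0) -> 0
  row 26 [11010]: ((1 AND 0) AND 1) -> 0
  row 27 [11011]: ((1 AND 0) AND 1) -> 0
  row 28 [11100]: ((1 AND 1) AND 0) -> 0
  row 29 [11101]: ((1 AND 1) AND 0) -> 0
  row 30 [11110]: ((1 AND 1) AND 1) -> 1
  row 31 [11111]: ((1 AND 1) AND 1) -> 1
Full result column, 4 rows per line (a,b,c fixed per line; d,e runs 00..11 left to right):
  rows 0-3 [a,b,c=000]: 0000  = hex 0
  rows 4-7 [a,b,c=001]: 0000  = hex 0
  rows 8-11 [a,b,c=010]: 0000  = hex 0
  rows 12-15 [a,b,c=011]: 0000  = hex 0
  rows 16-19 [a,b,c=100]: 0000  = hex 0
  rows 20-23 [a,b,c=101]: 0011  = hex 3
  rows 24-27 [a,b,c=110]: 0000  = hex 0
  rows 28-31 [a,b,c=111]: 0011  = hex 3
Output column (row 0 .. row 31) = 00000000000000000000001100000011
Output column grouped in 4s = 0000 0000 0000 0000 0000 0011 0000 0011 = 0x00000303
Convert to decimal digit by digit (value = value*16 + digit):
  0 -> 0
  0*16 + 0 = 0
  0*16 + 0 = 0
  0*16 + 0 = 0
  0*16 + 0 = 0
  0*16 + 3 = 3
  3*16 + 0 = 48
  48*16 + 3 = 771
Decimal = 771

771


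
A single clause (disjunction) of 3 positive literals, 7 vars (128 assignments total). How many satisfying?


Step 1: Total=2^7=128
Step 2: Unsat when all 3 false: 2^4=16
Step 3: Sat=128-16=112

112


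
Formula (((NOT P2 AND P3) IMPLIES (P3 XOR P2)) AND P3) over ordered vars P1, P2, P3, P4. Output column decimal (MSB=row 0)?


Formula: (((NOT P2 AND P3) IMPLIES (P3 XOR P2)) AND P3) over P1, P2, P3, P4 (16 rows)
Evaluate each row (bits = P1,P2,P3,P4, MSB first):
  row 0 [0000]: (((NOT 0 AND 0) IMPLIES (0 XOR 0)) AND 0) -> 0
  row 1 [0001]: (((NOT 0 AND 0) IMPLIES (0 XOR 0)) AND 0) -> 0
  row 2 [0010]: (((NOT 0 AND 1) IMPLIES (1 XOR 0)) AND 1) -> 1
  row 3 [0011]: (((NOT 0 AND 1) IMPLIES (1 XOR 0)) AND 1) -> 1
  row 4 [0100]: (((NOT 1 AND 0) IMPLIES (0 XOR 1)) AND 0) -> 0
  row 5 [0101]: (((NOT 1 AND 0) IMPLIES (0 XOR 1)) AND 0) -> 0
  row 6 [0110]: (((NOT 1 AND 1) IMPLIES (1 XOR 1)) AND 1) -> 1
  row 7 [0111]: (((NOT 1 AND 1) IMPLIES (1 XOR 1)) AND 1) -> 1
  row 8 [1000]: (((NOT 0 AND 0) IMPLIES (0 XOR 0)) AND 0) -> 0
  row 9 [1001]: (((NOT 0 AND 0) IMPLIES (0 XOR 0)) AND 0) -> 0
  row 10 [1010]: (((NOT 0 AND 1) IMPLIES (1 XOR 0)) AND 1) -> 1
  row 11 [1011]: (((NOT 0 AND 1) IMPLIES (1 XOR 0)) AND 1) -> 1
  row 12 [1100]: (((NOT 1 AND 0) IMPLIES (0 XOR 1)) AND 0) -> 0
  row 13 [1101]: (((NOT 1 AND 0) IMPLIES (0 XOR 1)) AND 0) -> 0
  row 14 [1110]: (((NOT 1 AND 1) IMPLIES (1 XOR 1)) AND 1) -> 1
  row 15 [1111]: (((NOT 1 AND 1) IMPLIES (1 XOR 1)) AND 1) -> 1
Full result column, 4 rows per line (P1,P2 fixed per line; P3,P4 runs 00..11 left to right):
  rows 0-3 [P1,P2=00]: 0011  = hex 3
  rows 4-7 [P1,P2=01]: 0011  = hex 3
  rows 8-11 [P1,P2=10]: 0011  = hex 3
  rows 12-15 [P1,P2=11]: 0011  = hex 3
Output column (row 0 .. row 15) = 0011001100110011
Output column grouped in 4s = 0011 0011 0011 0011 = 0x3333
Convert to decimal digit by digit (value = value*16 + digit):
  3 -> 3
  3*16 + 3 = 51
  51*16 + 3 = 819
  819*16 + 3 = 13107
Decimal = 13107

13107


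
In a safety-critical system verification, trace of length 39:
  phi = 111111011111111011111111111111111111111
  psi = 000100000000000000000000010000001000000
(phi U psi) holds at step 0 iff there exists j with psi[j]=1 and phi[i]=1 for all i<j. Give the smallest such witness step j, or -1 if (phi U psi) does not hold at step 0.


(phi U psi) at 0: need smallest j with psi[j]=1 and phi[i]=1 for all i in [0,j).
Scan from step 0:
  step 0: phi=1, psi=0 -> continue
  step 1: phi=1, psi=0 -> continue
  step 2: phi=1, psi=0 -> continue
  step 3: psi=1 and phi held for [0,3) -> witness found
Witness step = 3

3


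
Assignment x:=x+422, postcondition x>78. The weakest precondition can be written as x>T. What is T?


Formula: wp(x:=E, P) = P[E/x] (substitute E for x in postcondition)
Step 1: Postcondition: x>78
Step 2: Substitute x+422 for x: x+422>78
Step 3: Solve for x: x > 78-422 = -344

-344


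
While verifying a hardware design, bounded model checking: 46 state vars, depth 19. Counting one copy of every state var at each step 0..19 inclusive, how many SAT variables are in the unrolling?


BMC unrolls to depth k, creating one copy of each state var for steps 0..k.
Step count = 19 + 1 = 20 (steps 0 through 19)
Vars per step = 46
Total = 46 * 20 = 920

920


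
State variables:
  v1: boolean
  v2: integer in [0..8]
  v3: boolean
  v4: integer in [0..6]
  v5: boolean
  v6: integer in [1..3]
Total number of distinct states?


State space = product of domain sizes of all variables.
Domain sizes:
  v1 (boolean): 2
  v2 (integer in [0..8]): 9
  v3 (boolean): 2
  v4 (integer in [0..6]): 7
  v5 (boolean): 2
  v6 (integer in [1..3]): 3
Product = 2 * 9 * 2 * 7 * 2 * 3 = 1512

1512


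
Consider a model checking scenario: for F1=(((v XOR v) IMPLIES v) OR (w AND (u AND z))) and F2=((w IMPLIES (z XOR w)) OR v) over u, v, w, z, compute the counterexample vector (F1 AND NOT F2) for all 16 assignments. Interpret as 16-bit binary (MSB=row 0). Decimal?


F1 = (((v XOR v) IMPLIES v) OR (w AND (u AND z)))
F2 = ((w IMPLIES (z XOR w)) OR v)
Counterexample to F1=>F2 is where F1=1 and F2=0.
Evaluate each row (bits = u,v,w,z, MSB first):
  row 0 [0000]: F1=1 F2=1 -> F1&~F2 -> 0
  row 1 [0001]: F1=1 F2=1 -> F1&~F2 -> 0
  row 2 [0010]: F1=1 F2=1 -> F1&~F2 -> 0
  row 3 [0011]: F1=1 F2=0 -> F1&~F2 -> 1
  row 4 [0100]: F1=1 F2=1 -> F1&~F2 -> 0
  row 5 [0101]: F1=1 F2=1 -> F1&~F2 -> 0
  row 6 [0110]: F1=1 F2=1 -> F1&~F2 -> 0
  row 7 [0111]: F1=1 F2=1 -> F1&~F2 -> 0
  row 8 [1000]: F1=1 F2=1 -> F1&~F2 -> 0
  row 9 [1001]: F1=1 F2=1 -> F1&~F2 -> 0
  row 10 [1010]: F1=1 F2=1 -> F1&~F2 -> 0
  row 11 [1011]: F1=1 F2=0 -> F1&~F2 -> 1
  row 12 [1100]: F1=1 F2=1 -> F1&~F2 -> 0
  row 13 [1101]: F1=1 F2=1 -> F1&~F2 -> 0
  row 14 [1110]: F1=1 F2=1 -> F1&~F2 -> 0
  row 15 [1111]: F1=1 F2=1 -> F1&~F2 -> 0
Full result column, 4 rows per line (u,v fixed per line; w,z runs 00..11 left to right):
  rows 0-3 [u,v=00]: 0001  = hex 1
  rows 4-7 [u,v=01]: 0000  = hex 0
  rows 8-11 [u,v=10]: 0001  = hex 1
  rows 12-15 [u,v=11]: 0000  = hex 0
Counterexample vector (row 0 .. row 15) = 0001000000010000
Output column grouped in 4s = 0001 0000 0001 0000 = 0x1010
Convert to decimal digit by digit (value = value*16 + digit):
  1 -> 1
  1*16 + 0 = 16
  16*16 + 1 = 257
  257*16 + 0 = 4112
Decimal = 4112

4112


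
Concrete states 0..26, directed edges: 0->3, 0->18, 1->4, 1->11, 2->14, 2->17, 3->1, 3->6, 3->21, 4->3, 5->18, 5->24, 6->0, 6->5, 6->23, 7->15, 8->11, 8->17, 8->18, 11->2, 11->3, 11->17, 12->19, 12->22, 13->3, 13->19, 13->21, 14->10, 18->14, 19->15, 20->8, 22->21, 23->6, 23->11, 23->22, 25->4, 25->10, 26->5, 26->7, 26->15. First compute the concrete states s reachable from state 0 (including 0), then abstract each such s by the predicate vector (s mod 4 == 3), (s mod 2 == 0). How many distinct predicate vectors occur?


BFS from 0:
Concrete reachable: {0, 1, 2, 3, 4, 5, 6, 10, 11, 14, 17, 18, 21, 22, 23, 24}
Abstract via predicates (s mod 4 == 3), (s mod 2 == 0):
  (0,0) <- {1, 5, 17, 21}
  (0,1) <- {0, 2, 4, 6, 10, 14, 18, 22, 24}
  (1,0) <- {3, 11, 23}
Distinct abstract states = 3

3


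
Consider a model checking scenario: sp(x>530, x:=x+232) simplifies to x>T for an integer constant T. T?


Formula: sp(P, x:=E) = exists old_x. (x = E[old_x/x]) AND P[old_x/x] (old_x is the value of x before the assignment; eliminate old_x by solving x = E[old_x/x] for old_x)
Step 1: Precondition P: x>530, i.e. old_x > 530
Step 2: Assignment gives x = old_x + 232, so old_x = x - 232
Step 3: Substitute into P: x - 232 > 530
Step 4: Simplify: x > 530+232 = 762

762


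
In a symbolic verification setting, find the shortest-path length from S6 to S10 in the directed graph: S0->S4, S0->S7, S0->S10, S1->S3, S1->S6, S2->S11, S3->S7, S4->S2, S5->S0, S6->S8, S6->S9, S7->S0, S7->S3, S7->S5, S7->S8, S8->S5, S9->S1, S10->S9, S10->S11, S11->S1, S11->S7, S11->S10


BFS layer-by-layer from S6:
  dist 0: {S6}
  dist 1: {S8, S9}
  dist 2: {S1, S5}
  dist 3: {S0, S3}
  dist 4: {S4, S7, S10}
  -> S10 reached at distance 4
Shortest path length = 4

4


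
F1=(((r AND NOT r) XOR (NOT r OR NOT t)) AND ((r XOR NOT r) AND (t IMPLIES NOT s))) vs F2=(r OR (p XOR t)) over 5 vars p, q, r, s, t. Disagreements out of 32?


F1 = (((r AND NOT r) XOR (NOT r OR NOT t)) AND ((r XOR NOT r) AND (t IMPLIES NOT s)))
F2 = (r OR (p XOR t))
Evaluate both on each of 32 rows (bits = p,q,r,s,t):
  row 0 [00000]: F1=1 F2=0 (differ) -> 1
  row 1 [00001]: F1=1 F2=1 -> 0
  row 2 [00010]: F1=1 F2=0 (differ) -> 1
  row 3 [00011]: F1=0 F2=1 (differ) -> 1
  row 4 [00100]: F1=1 F2=1 -> 0
  row 5 [00101]: F1=0 F2=1 (differ) -> 1
  row 6 [00110]: F1=1 F2=1 -> 0
  row 7 [00111]: F1=0 F2=1 (differ) -> 1
  row 8 [01000]: F1=1 F2=0 (differ) -> 1
  row 9 [01001]: F1=1 F2=1 -> 0
  row 10 [01010]: F1=1 F2=0 (differ) -> 1
  row 11 [01011]: F1=0 F2=1 (differ) -> 1
  row 12 [01100]: F1=1 F2=1 -> 0
  row 13 [01101]: F1=0 F2=1 (differ) -> 1
  row 14 [01110]: F1=1 F2=1 -> 0
  row 15 [01111]: F1=0 F2=1 (differ) -> 1
  row 16 [10000]: F1=1 F2=1 -> 0
  row 17 [10001]: F1=1 F2=0 (differ) -> 1
  row 18 [10010]: F1=1 F2=1 -> 0
  row 19 [10011]: F1=0 F2=0 -> 0
  row 20 [10100]: F1=1 F2=1 -> 0
  row 21 [10101]: F1=0 F2=1 (differ) -> 1
  row 22 [10110]: F1=1 F2=1 -> 0
  row 23 [10111]: F1=0 F2=1 (differ) -> 1
  row 24 [11000]: F1=1 F2=1 -> 0
  row 25 [11001]: F1=1 F2=0 (differ) -> 1
  row 26 [11010]: F1=1 F2=1 -> 0
  row 27 [11011]: F1=0 F2=0 -> 0
  row 28 [11100]: F1=1 F2=1 -> 0
  row 29 [11101]: F1=0 F2=1 (differ) -> 1
  row 30 [11110]: F1=1 F2=1 -> 0
  row 31 [11111]: F1=0 F2=1 (differ) -> 1
Full result column, 8 rows per line (p,q fixed per line; r,s,t runs 000..111 left to right):
  rows 0-7 [p,q=00]: 10110101  (ones: 5)
  rows 8-15 [p,q=01]: 10110101  (ones: 5)
  rows 16-23 [p,q=10]: 01000101  (ones: 3)
  rows 24-31 [p,q=11]: 01000101  (ones: 3)
Disagreements = 5+5+3+3 = 16

16


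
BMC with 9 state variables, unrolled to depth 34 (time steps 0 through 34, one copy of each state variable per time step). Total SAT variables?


BMC unrolls to depth k, creating one copy of each state var for steps 0..k.
Step count = 34 + 1 = 35 (steps 0 through 34)
Vars per step = 9
Total = 9 * 35 = 315

315


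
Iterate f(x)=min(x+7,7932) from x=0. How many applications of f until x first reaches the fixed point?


Step 1: x=0, cap=7932, increment=7
Step 2: x grows by 7 each step until capped at 7932; fixed point is x=7932
Step 3: iterations = ceil(7932/7) = 1134

1134


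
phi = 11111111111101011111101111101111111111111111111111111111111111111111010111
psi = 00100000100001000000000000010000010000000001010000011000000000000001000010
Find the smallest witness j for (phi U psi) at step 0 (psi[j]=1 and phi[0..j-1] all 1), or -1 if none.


(phi U psi) at 0: need smallest j with psi[j]=1 and phi[i]=1 for all i in [0,j).
Scan from step 0:
  step 0: phi=1, psi=0 -> continue
  step 1: phi=1, psi=0 -> continue
  step 2: psi=1 and phi held for [0,2) -> witness found
Witness step = 2

2


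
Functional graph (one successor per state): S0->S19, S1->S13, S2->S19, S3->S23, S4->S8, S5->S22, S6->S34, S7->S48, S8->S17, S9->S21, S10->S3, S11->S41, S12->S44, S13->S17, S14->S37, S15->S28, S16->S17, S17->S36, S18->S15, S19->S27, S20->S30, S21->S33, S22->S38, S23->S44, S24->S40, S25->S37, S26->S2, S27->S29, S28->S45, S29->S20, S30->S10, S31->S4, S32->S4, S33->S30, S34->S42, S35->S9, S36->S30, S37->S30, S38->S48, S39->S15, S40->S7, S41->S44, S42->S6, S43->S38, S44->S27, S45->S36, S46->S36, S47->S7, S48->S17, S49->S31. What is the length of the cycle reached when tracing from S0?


Trace from S0 until a state repeats:
  S0 -> S19 -> S27 -> S29 -> S20 -> S30 -> S10 -> S3 -> S23 -> S44 -> S27
S27 first seen at step 2, revisited at step 10.
Cycle length = 10 - 2 = 8

8


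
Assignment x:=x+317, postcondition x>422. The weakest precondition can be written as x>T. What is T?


Formula: wp(x:=E, P) = P[E/x] (substitute E for x in postcondition)
Step 1: Postcondition: x>422
Step 2: Substitute x+317 for x: x+317>422
Step 3: Solve for x: x > 422-317 = 105

105


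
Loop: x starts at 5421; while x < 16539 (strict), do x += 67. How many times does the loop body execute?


Step 1: x goes from 5421 toward 16539 by 67; the body runs while x<16539, so iterations = ceil((bound-start)/step)
Step 2: Distance=11118
Step 3: ceil(11118/67)=166

166


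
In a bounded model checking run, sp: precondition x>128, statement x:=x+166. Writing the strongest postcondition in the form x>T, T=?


Formula: sp(P, x:=E) = exists old_x. (x = E[old_x/x]) AND P[old_x/x] (old_x is the value of x before the assignment; eliminate old_x by solving x = E[old_x/x] for old_x)
Step 1: Precondition P: x>128, i.e. old_x > 128
Step 2: Assignment gives x = old_x + 166, so old_x = x - 166
Step 3: Substitute into P: x - 166 > 128
Step 4: Simplify: x > 128+166 = 294

294


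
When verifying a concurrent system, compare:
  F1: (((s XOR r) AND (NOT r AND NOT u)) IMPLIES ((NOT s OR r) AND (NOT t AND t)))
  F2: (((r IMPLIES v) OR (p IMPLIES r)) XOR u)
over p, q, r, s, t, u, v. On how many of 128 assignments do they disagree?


F1 = (((s XOR r) AND (NOT r AND NOT u)) IMPLIES ((NOT s OR r) AND (NOT t AND t)))
F2 = (((r IMPLIES v) OR (p IMPLIES r)) XOR u)
Evaluate both on each of 128 rows (bits = p,q,r,s,t,u,v):
  row 0 [0000000]: F1=1 F2=1 -> 0
  row 1 [0000001]: F1=1 F2=1 -> 0
  row 2 [0000010]: F1=1 F2=0 (differ) -> 1
  row 3 [0000011]: F1=1 F2=0 (differ) -> 1
  row 4 [0000100]: F1=1 F2=1 -> 0
  (every remaining row is evaluated the same way; all 128 results are listed next)
Full result column, 8 rows per line (p,q,r,s fixed per line; t,u,v runs 000..111 left to right):
  rows 0-7 [p,q,r,s=0000]: 00110011  (ones: 4)
  rows 8-15 [p,q,r,s=0001]: 11111111  (ones: 8)
  rows 16-23 [p,q,r,s=0010]: 00110011  (ones: 4)
  rows 24-31 [p,q,r,s=0011]: 00110011  (ones: 4)
  rows 32-39 [p,q,r,s=0100]: 00110011  (ones: 4)
  rows 40-47 [p,q,r,s=0101]: 11111111  (ones: 8)
  rows 48-55 [p,q,r,s=0110]: 00110011  (ones: 4)
  rows 56-63 [p,q,r,s=0111]: 00110011  (ones: 4)
  rows 64-71 [p,q,r,s=1000]: 00110011  (ones: 4)
  rows 72-79 [p,q,r,s=1001]: 11111111  (ones: 8)
  rows 80-87 [p,q,r,s=1010]: 00110011  (ones: 4)
  rows 88-95 [p,q,r,s=1011]: 00110011  (ones: 4)
  rows 96-103 [p,q,r,s=1100]: 00110011  (ones: 4)
  rows 104-111 [p,q,r,s=1101]: 11111111  (ones: 8)
  rows 112-119 [p,q,r,s=1110]: 00110011  (ones: 4)
  rows 120-127 [p,q,r,s=1111]: 00110011  (ones: 4)
Disagreements = 4+8+4+4+4+8+4+4+4+8+4+4+4+8+4+4 = 80

80


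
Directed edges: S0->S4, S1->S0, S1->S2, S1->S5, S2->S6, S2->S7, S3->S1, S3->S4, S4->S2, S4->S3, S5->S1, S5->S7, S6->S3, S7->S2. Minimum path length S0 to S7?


BFS layer-by-layer from S0:
  dist 0: {S0}
  dist 1: {S4}
  dist 2: {S2, S3}
  dist 3: {S1, S6, S7}
  -> S7 reached at distance 3
Shortest path length = 3

3


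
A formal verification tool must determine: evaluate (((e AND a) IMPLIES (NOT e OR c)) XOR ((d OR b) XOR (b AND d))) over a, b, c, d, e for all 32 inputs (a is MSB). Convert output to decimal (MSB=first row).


Formula: (((e AND a) IMPLIES (NOT e OR c)) XOR ((d OR b) XOR (b AND d))) over a, b, c, d, e (32 rows)
Evaluate each row (bits = a,b,c,d,e, MSB first):
  row 0 [00000]: (((0 AND 0) IMPLIES (NOT 0 OR 0)) XOR ((0 OR 0) XOR (0 AND 0))) -> 1
  row 1 [00001]: (((1 AND 0) IMPLIES (NOT 1 OR 0)) XOR ((0 OR 0) XOR (0 AND 0))) -> 1
  row 2 [00010]: (((0 AND 0) IMPLIES (NOT 0 OR 0)) XOR ((1 OR 0) XOR (0 AND 1))) -> 0
  row 3 [00011]: (((1 AND 0) IMPLIES (NOT 1 OR 0)) XOR ((1 OR 0) XOR (0 AND 1))) -> 0
  row 4 [00100]: (((0 AND 0) IMPLIES (NOT 0 OR 1)) XOR ((0 OR 0) XOR (0 AND 0))) -> 1
  row 5 [00101]: (((1 AND 0) IMPLIES (NOT 1 OR 1)) XOR ((0 OR 0) XOR (0 AND 0))) -> 1
  row 6 [00110]: (((0 AND 0) IMPLIES (NOT 0 OR 1)) XOR ((1 OR 0) XOR (0 AND 1))) -> 0
  row 7 [00111]: (((1 AND 0) IMPLIES (NOT 1 OR 1)) XOR ((1 OR 0) XOR (0 AND 1))) -> 0
  row 8 [01000]: (((0 AND 0) IMPLIES (NOT 0 OR 0)) XOR ((0 OR 1) XOR (1 AND 0))) -> 0
  row 9 [01001]: (((1 AND 0) IMPLIES (NOT 1 OR 0)) XOR ((0 OR 1) XOR (1 AND 0))) -> 0
  row 10 [01010]: (((0 AND 0) IMPLIES (NOT 0 OR 0)) XOR ((1 OR 1) XOR (1 AND 1))) -> 1
  row 11 [01011]: (((1 AND 0) IMPLIES (NOT 1 OR 0)) XOR ((1 OR 1) XOR (1 AND 1))) -> 1
  row 12 [01100]: (((0 AND 0) IMPLIES (NOT 0 OR 1)) XOR ((0 OR 1) XOR (1 AND 0))) -> 0
  row 13 [01101]: (((1 AND 0) IMPLIES (NOT 1 OR 1)) XOR ((0 OR 1) XOR (1 AND 0))) -> 0
  row 14 [01110]: (((0 AND 0) IMPLIES (NOT 0 OR 1)) XOR ((1 OR 1) XOR (1 AND 1))) -> 1
  row 15 [01111]: (((1 AND 0) IMPLIES (NOT 1 OR 1)) XOR ((1 OR 1) XOR (1 AND 1))) -> 1
  row 16 [10000]: (((0 AND 1) IMPLIES (NOT 0 OR 0)) XOR ((0 OR 0) XOR (0 AND 0))) -> 1
  row 17 [10001]: (((1 AND 1) IMPLIES (NOT 1 OR 0)) XOR ((0 OR 0) XOR (0 AND 0))) -> 0
  row 18 [10010]: (((0 AND 1) IMPLIES (NOT 0 OR 0)) XOR ((1 OR 0) XOR (0 AND 1))) -> 0
  row 19 [10011]: (((1 AND 1) IMPLIES (NOT 1 OR 0)) XOR ((1 OR 0) XOR (0 AND 1))) -> 1
  row 20 [10100]: (((0 AND 1) IMPLIES (NOT 0 OR 1)) XOR ((0 OR 0) XOR (0 AND 0))) -> 1
  row 21 [10101]: (((1 AND 1) IMPLIES (NOT 1 OR 1)) XOR ((0 OR 0) XOR (0 AND 0))) -> 1
  row 22 [10110]: (((0 AND 1) IMPLIES (NOT 0 OR 1)) XOR ((1 OR 0) XOR (0 AND 1))) -> 0
  row 23 [10111]: (((1 AND 1) IMPLIES (NOT 1 OR 1)) XOR ((1 OR 0) XOR (0 AND 1))) -> 0
  row 24 [11000]: (((0 AND 1) IMPLIES (NOT 0 OR 0)) XOR ((0 OR 1) XOR (1 AND 0))) -> 0
  row 25 [11001]: (((1 AND 1) IMPLIES (NOT 1 OR 0)) XOR ((0 OR 1) XOR (1 AND 0))) -> 1
  row 26 [11010]: (((0 AND 1) IMPLIES (NOT 0 OR 0)) XOR ((1 OR 1) XOR (1 AND 1))) -> 1
  row 27 [11011]: (((1 AND 1) IMPLIES (NOT 1 OR 0)) XOR ((1 OR 1) XOR (1 AND 1))) -> 0
  row 28 [11100]: (((0 AND 1) IMPLIES (NOT 0 OR 1)) XOR ((0 OR 1) XOR (1 AND 0))) -> 0
  row 29 [11101]: (((1 AND 1) IMPLIES (NOT 1 OR 1)) XOR ((0 OR 1) XOR (1 AND 0))) -> 0
  row 30 [11110]: (((0 AND 1) IMPLIES (NOT 0 OR 1)) XOR ((1 OR 1) XOR (1 AND 1))) -> 1
  row 31 [11111]: (((1 AND 1) IMPLIES (NOT 1 OR 1)) XOR ((1 OR 1) XOR (1 AND 1))) -> 1
Full result column, 4 rows per line (a,b,c fixed per line; d,e runs 00..11 left to right):
  rows 0-3 [a,b,c=000]: 1100  = hex C
  rows 4-7 [a,b,c=001]: 1100  = hex C
  rows 8-11 [a,b,c=010]: 0011  = hex 3
  rows 12-15 [a,b,c=011]: 0011  = hex 3
  rows 16-19 [a,b,c=100]: 1001  = hex 9
  rows 20-23 [a,b,c=101]: 1100  = hex C
  rows 24-27 [a,b,c=110]: 0110  = hex 6
  rows 28-31 [a,b,c=111]: 0011  = hex 3
Output column (row 0 .. row 31) = 11001100001100111001110001100011
Output column grouped in 4s = 1100 1100 0011 0011 1001 1100 0110 0011 = 0xCC339C63
Convert to decimal digit by digit (value = value*16 + digit):
  C -> 12
  12*16 + 12 (C) = 204
  204*16 + 3 = 3267
  3267*16 + 3 = 52275
  52275*16 + 9 = 836409
  836409*16 + 12 (C) = 13382556
  13382556*16 + 6 = 214120902
  214120902*16 + 3 = 3425934435
Decimal = 3425934435

3425934435


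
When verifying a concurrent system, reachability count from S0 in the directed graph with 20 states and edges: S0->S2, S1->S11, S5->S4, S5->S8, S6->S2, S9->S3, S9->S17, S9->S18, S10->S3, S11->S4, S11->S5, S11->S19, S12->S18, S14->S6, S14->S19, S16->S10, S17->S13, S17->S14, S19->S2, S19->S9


BFS from S0:
  layer 0: {S0}
  layer 1: {S2}
Reachable set: {S0, S2}
Count = 2

2


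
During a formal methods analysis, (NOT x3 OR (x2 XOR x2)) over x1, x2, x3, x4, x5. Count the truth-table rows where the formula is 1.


Formula: (NOT x3 OR (x2 XOR x2)) over 5 vars (32 rows)
Evaluate each row (x1, x2, x3, x4, x5 as bits, MSB first):
  row 0 [00000]: (NOT 0 OR (0 XOR 0)) -> 1
  row 1 [00001]: (NOT 0 OR (0 XOR 0)) -> 1
  row 2 [00010]: (NOT 0 OR (0 XOR 0)) -> 1
  row 3 [00011]: (NOT 0 OR (0 XOR 0)) -> 1
  row 4 [00100]: (NOT 1 OR (0 XOR 0)) -> 0
  row 5 [00101]: (NOT 1 OR (0 XOR 0)) -> 0
  row 6 [00110]: (NOT 1 OR (0 XOR 0)) -> 0
  row 7 [00111]: (NOT 1 OR (0 XOR 0)) -> 0
  row 8 [01000]: (NOT 0 OR (1 XOR 1)) -> 1
  row 9 [01001]: (NOT 0 OR (1 XOR 1)) -> 1
  row 10 [01010]: (NOT 0 OR (1 XOR 1)) -> 1
  row 11 [01011]: (NOT 0 OR (1 XOR 1)) -> 1
  row 12 [01100]: (NOT 1 OR (1 XOR 1)) -> 0
  row 13 [01101]: (NOT 1 OR (1 XOR 1)) -> 0
  row 14 [01110]: (NOT 1 OR (1 XOR 1)) -> 0
  row 15 [01111]: (NOT 1 OR (1 XOR 1)) -> 0
  row 16 [10000]: (NOT 0 OR (0 XOR 0)) -> 1
  row 17 [10001]: (NOT 0 OR (0 XOR 0)) -> 1
  row 18 [10010]: (NOT 0 OR (0 XOR 0)) -> 1
  row 19 [10011]: (NOT 0 OR (0 XOR 0)) -> 1
  row 20 [10100]: (NOT 1 OR (0 XOR 0)) -> 0
  row 21 [10101]: (NOT 1 OR (0 XOR 0)) -> 0
  row 22 [10110]: (NOT 1 OR (0 XOR 0)) -> 0
  row 23 [10111]: (NOT 1 OR (0 XOR 0)) -> 0
  row 24 [11000]: (NOT 0 OR (1 XOR 1)) -> 1
  row 25 [11001]: (NOT 0 OR (1 XOR 1)) -> 1
  row 26 [11010]: (NOT 0 OR (1 XOR 1)) -> 1
  row 27 [11011]: (NOT 0 OR (1 XOR 1)) -> 1
  row 28 [11100]: (NOT 1 OR (1 XOR 1)) -> 0
  row 29 [11101]: (NOT 1 OR (1 XOR 1)) -> 0
  row 30 [11110]: (NOT 1 OR (1 XOR 1)) -> 0
  row 31 [11111]: (NOT 1 OR (1 XOR 1)) -> 0
Full result column, 8 rows per line (x1,x2 fixed per line; x3,x4,x5 runs 000..111 left to right):
  rows 0-7 [x1,x2=00]: 11110000  (ones: 4)
  rows 8-15 [x1,x2=01]: 11110000  (ones: 4)
  rows 16-23 [x1,x2=10]: 11110000  (ones: 4)
  rows 24-31 [x1,x2=11]: 11110000  (ones: 4)
Count of 1-rows = 4+4+4+4 = 16

16


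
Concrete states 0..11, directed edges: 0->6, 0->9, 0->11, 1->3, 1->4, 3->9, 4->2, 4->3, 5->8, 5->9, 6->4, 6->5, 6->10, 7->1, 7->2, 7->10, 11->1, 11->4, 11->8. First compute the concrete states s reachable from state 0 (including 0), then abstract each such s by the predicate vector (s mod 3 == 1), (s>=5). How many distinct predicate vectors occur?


BFS from 0:
Concrete reachable: {0, 1, 2, 3, 4, 5, 6, 8, 9, 10, 11}
Abstract via predicates (s mod 3 == 1), (s>=5):
  (0,0) <- {0, 2, 3}
  (0,1) <- {5, 6, 8, 9, 11}
  (1,0) <- {1, 4}
  (1,1) <- {10}
Distinct abstract states = 4

4


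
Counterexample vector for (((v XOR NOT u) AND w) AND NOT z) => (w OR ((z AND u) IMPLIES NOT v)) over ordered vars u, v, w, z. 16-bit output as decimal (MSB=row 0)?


F1 = (((v XOR NOT u) AND w) AND NOT z)
F2 = (w OR ((z AND u) IMPLIES NOT v))
Counterexample to F1=>F2 is where F1=1 and F2=0.
Evaluate each row (bits = u,v,w,z, MSB first):
  row 0 [0000]: F1=0 F2=1 -> F1&~F2 -> 0
  row 1 [0001]: F1=0 F2=1 -> F1&~F2 -> 0
  row 2 [0010]: F1=1 F2=1 -> F1&~F2 -> 0
  row 3 [0011]: F1=0 F2=1 -> F1&~F2 -> 0
  row 4 [0100]: F1=0 F2=1 -> F1&~F2 -> 0
  row 5 [0101]: F1=0 F2=1 -> F1&~F2 -> 0
  row 6 [0110]: F1=0 F2=1 -> F1&~F2 -> 0
  row 7 [0111]: F1=0 F2=1 -> F1&~F2 -> 0
  row 8 [1000]: F1=0 F2=1 -> F1&~F2 -> 0
  row 9 [1001]: F1=0 F2=1 -> F1&~F2 -> 0
  row 10 [1010]: F1=0 F2=1 -> F1&~F2 -> 0
  row 11 [1011]: F1=0 F2=1 -> F1&~F2 -> 0
  row 12 [1100]: F1=0 F2=1 -> F1&~F2 -> 0
  row 13 [1101]: F1=0 F2=0 -> F1&~F2 -> 0
  row 14 [1110]: F1=1 F2=1 -> F1&~F2 -> 0
  row 15 [1111]: F1=0 F2=1 -> F1&~F2 -> 0
Full result column, 4 rows per line (u,v fixed per line; w,z runs 00..11 left to right):
  rows 0-3 [u,v=00]: 0000  = hex 0
  rows 4-7 [u,v=01]: 0000  = hex 0
  rows 8-11 [u,v=10]: 0000  = hex 0
  rows 12-15 [u,v=11]: 0000  = hex 0
Counterexample vector (row 0 .. row 15) = 0000000000000000
Output column grouped in 4s = 0000 0000 0000 0000 = 0x0000
Convert to decimal digit by digit (value = value*16 + digit):
  0 -> 0
  0*16 + 0 = 0
  0*16 + 0 = 0
  0*16 + 0 = 0
Decimal = 0

0


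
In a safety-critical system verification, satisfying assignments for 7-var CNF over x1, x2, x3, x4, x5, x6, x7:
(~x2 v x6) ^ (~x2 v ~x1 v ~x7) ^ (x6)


CNF with 3 clauses over 7 vars (128 assignments).
An assignment satisfies CNF iff every clause has >=1 true literal.
Check each row (bits = x1,x2,x3,x4,x5,x6,x7; clause T/F shown):
  row 0 [0000000]: clauses=TTF -> 0
  row 1 [0000001]: clauses=TTF -> 0
  row 2 [0000010]: clauses=TTT -> 1
  row 3 [0000011]: clauses=TTT -> 1
  row 4 [0000100]: clauses=TTF -> 0
  (every remaining row is evaluated the same way; all 128 results are listed next)
Full result column, 8 rows per line (x1,x2,x3,x4 fixed per line; x5,x6,x7 runs 000..111 left to right):
  rows 0-7 [x1,x2,x3,x4=0000]: 00110011  (ones: 4)
  rows 8-15 [x1,x2,x3,x4=0001]: 00110011  (ones: 4)
  rows 16-23 [x1,x2,x3,x4=0010]: 00110011  (ones: 4)
  rows 24-31 [x1,x2,x3,x4=0011]: 00110011  (ones: 4)
  rows 32-39 [x1,x2,x3,x4=0100]: 00110011  (ones: 4)
  rows 40-47 [x1,x2,x3,x4=0101]: 00110011  (ones: 4)
  rows 48-55 [x1,x2,x3,x4=0110]: 00110011  (ones: 4)
  rows 56-63 [x1,x2,x3,x4=0111]: 00110011  (ones: 4)
  rows 64-71 [x1,x2,x3,x4=1000]: 00110011  (ones: 4)
  rows 72-79 [x1,x2,x3,x4=1001]: 00110011  (ones: 4)
  rows 80-87 [x1,x2,x3,x4=1010]: 00110011  (ones: 4)
  rows 88-95 [x1,x2,x3,x4=1011]: 00110011  (ones: 4)
  rows 96-103 [x1,x2,x3,x4=1100]: 00100010  (ones: 2)
  rows 104-111 [x1,x2,x3,x4=1101]: 00100010  (ones: 2)
  rows 112-119 [x1,x2,x3,x4=1110]: 00100010  (ones: 2)
  rows 120-127 [x1,x2,x3,x4=1111]: 00100010  (ones: 2)
Satisfying assignments = 4+4+4+4+4+4+4+4+4+4+4+4+2+2+2+2 = 56

56


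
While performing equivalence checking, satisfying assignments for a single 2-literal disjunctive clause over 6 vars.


Step 1: Total=2^6=64
Step 2: Unsat when all 2 false: 2^4=16
Step 3: Sat=64-16=48

48


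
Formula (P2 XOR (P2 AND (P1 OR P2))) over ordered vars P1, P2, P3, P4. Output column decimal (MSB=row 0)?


Formula: (P2 XOR (P2 AND (P1 OR P2))) over P1, P2, P3, P4 (16 rows)
Evaluate each row (bits = P1,P2,P3,P4, MSB first):
  row 0 [0000]: (0 XOR (0 AND (0 OR 0))) -> 0
  row 1 [0001]: (0 XOR (0 AND (0 OR 0))) -> 0
  row 2 [0010]: (0 XOR (0 AND (0 OR 0))) -> 0
  row 3 [0011]: (0 XOR (0 AND (0 OR 0))) -> 0
  row 4 [0100]: (1 XOR (1 AND (0 OR 1))) -> 0
  row 5 [0101]: (1 XOR (1 AND (0 OR 1))) -> 0
  row 6 [0110]: (1 XOR (1 AND (0 OR 1))) -> 0
  row 7 [0111]: (1 XOR (1 AND (0 OR 1))) -> 0
  row 8 [1000]: (0 XOR (0 AND (1 OR 0))) -> 0
  row 9 [1001]: (0 XOR (0 AND (1 OR 0))) -> 0
  row 10 [1010]: (0 XOR (0 AND (1 OR 0))) -> 0
  row 11 [1011]: (0 XOR (0 AND (1 OR 0))) -> 0
  row 12 [1100]: (1 XOR (1 AND (1 OR 1))) -> 0
  row 13 [1101]: (1 XOR (1 AND (1 OR 1))) -> 0
  row 14 [1110]: (1 XOR (1 AND (1 OR 1))) -> 0
  row 15 [1111]: (1 XOR (1 AND (1 OR 1))) -> 0
Full result column, 4 rows per line (P1,P2 fixed per line; P3,P4 runs 00..11 left to right):
  rows 0-3 [P1,P2=00]: 0000  = hex 0
  rows 4-7 [P1,P2=01]: 0000  = hex 0
  rows 8-11 [P1,P2=10]: 0000  = hex 0
  rows 12-15 [P1,P2=11]: 0000  = hex 0
Output column (row 0 .. row 15) = 0000000000000000
Output column grouped in 4s = 0000 0000 0000 0000 = 0x0000
Convert to decimal digit by digit (value = value*16 + digit):
  0 -> 0
  0*16 + 0 = 0
  0*16 + 0 = 0
  0*16 + 0 = 0
Decimal = 0

0


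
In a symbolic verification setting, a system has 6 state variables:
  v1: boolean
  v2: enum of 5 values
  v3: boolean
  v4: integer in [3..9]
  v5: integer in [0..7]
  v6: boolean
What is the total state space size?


State space = product of domain sizes of all variables.
Domain sizes:
  v1 (boolean): 2
  v2 (enum of 5 values): 5
  v3 (boolean): 2
  v4 (integer in [3..9]): 7
  v5 (integer in [0..7]): 8
  v6 (boolean): 2
Product = 2 * 5 * 2 * 7 * 8 * 2 = 2240

2240


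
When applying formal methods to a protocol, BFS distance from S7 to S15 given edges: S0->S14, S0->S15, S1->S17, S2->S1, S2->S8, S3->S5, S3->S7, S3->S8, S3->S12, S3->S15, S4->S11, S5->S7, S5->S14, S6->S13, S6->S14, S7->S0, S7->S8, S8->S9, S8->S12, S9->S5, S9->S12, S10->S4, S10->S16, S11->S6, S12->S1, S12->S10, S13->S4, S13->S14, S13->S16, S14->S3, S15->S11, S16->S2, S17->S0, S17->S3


BFS layer-by-layer from S7:
  dist 0: {S7}
  dist 1: {S0, S8}
  dist 2: {S9, S12, S14, S15}
  -> S15 reached at distance 2
Shortest path length = 2

2


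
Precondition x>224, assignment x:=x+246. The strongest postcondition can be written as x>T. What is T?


Formula: sp(P, x:=E) = exists old_x. (x = E[old_x/x]) AND P[old_x/x] (old_x is the value of x before the assignment; eliminate old_x by solving x = E[old_x/x] for old_x)
Step 1: Precondition P: x>224, i.e. old_x > 224
Step 2: Assignment gives x = old_x + 246, so old_x = x - 246
Step 3: Substitute into P: x - 246 > 224
Step 4: Simplify: x > 224+246 = 470

470


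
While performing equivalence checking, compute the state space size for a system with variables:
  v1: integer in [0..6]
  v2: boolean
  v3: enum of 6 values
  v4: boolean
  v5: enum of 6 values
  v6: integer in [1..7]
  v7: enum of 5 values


State space = product of domain sizes of all variables.
Domain sizes:
  v1 (integer in [0..6]): 7
  v2 (boolean): 2
  v3 (enum of 6 values): 6
  v4 (boolean): 2
  v5 (enum of 6 values): 6
  v6 (integer in [1..7]): 7
  v7 (enum of 5 values): 5
Product = 7 * 2 * 6 * 2 * 6 * 7 * 5 = 35280

35280


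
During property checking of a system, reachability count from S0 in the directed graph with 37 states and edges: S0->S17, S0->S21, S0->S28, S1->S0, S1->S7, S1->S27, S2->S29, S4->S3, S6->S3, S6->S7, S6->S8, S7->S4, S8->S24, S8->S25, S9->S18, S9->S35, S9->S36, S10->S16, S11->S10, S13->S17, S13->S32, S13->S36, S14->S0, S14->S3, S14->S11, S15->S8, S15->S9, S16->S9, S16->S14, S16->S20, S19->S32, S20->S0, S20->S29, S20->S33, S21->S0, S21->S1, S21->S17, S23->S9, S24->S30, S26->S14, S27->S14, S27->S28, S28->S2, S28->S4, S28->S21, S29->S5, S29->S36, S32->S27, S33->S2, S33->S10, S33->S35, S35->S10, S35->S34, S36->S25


BFS from S0:
  layer 0: {S0}
  layer 1: {S17, S21, S28}
  layer 2: {S1, S2, S4}
  layer 3: {S3, S7, S27, S29}
  layer 4: {S5, S14, S36}
  layer 5: {S11, S25}
  layer 6: {S10}
  layer 7: {S16}
  layer 8: {S9, S20}
  layer 9: {S18, S33, S35}
  layer 10: {S34}
Reachable set: {S0, S1, S2, S3, S4, S5, S7, S9, S10, S11, S14, S16, S17, S18, S20, S21, S25, S27, S28, S29, S33, S34, S35, S36}
Count = 24

24


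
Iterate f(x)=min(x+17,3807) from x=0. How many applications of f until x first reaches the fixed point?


Step 1: x=0, cap=3807, increment=17
Step 2: x grows by 17 each step until capped at 3807; fixed point is x=3807
Step 3: iterations = ceil(3807/17) = 224

224


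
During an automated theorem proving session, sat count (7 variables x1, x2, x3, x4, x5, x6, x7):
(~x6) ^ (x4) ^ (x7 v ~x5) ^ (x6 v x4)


CNF with 4 clauses over 7 vars (128 assignments).
An assignment satisfies CNF iff every clause has >=1 true literal.
Check each row (bits = x1,x2,x3,x4,x5,x6,x7; clause T/F shown):
  row 0 [0000000]: clauses=TFTF -> 0
  row 1 [0000001]: clauses=TFTF -> 0
  row 2 [0000010]: clauses=FFTT -> 0
  row 3 [0000011]: clauses=FFTT -> 0
  row 4 [0000100]: clauses=TFFF -> 0
  (every remaining row is evaluated the same way; all 128 results are listed next)
Full result column, 8 rows per line (x1,x2,x3,x4 fixed per line; x5,x6,x7 runs 000..111 left to right):
  rows 0-7 [x1,x2,x3,x4=0000]: 00000000  (ones: 0)
  rows 8-15 [x1,x2,x3,x4=0001]: 11000100  (ones: 3)
  rows 16-23 [x1,x2,x3,x4=0010]: 00000000  (ones: 0)
  rows 24-31 [x1,x2,x3,x4=0011]: 11000100  (ones: 3)
  rows 32-39 [x1,x2,x3,x4=0100]: 00000000  (ones: 0)
  rows 40-47 [x1,x2,x3,x4=0101]: 11000100  (ones: 3)
  rows 48-55 [x1,x2,x3,x4=0110]: 00000000  (ones: 0)
  rows 56-63 [x1,x2,x3,x4=0111]: 11000100  (ones: 3)
  rows 64-71 [x1,x2,x3,x4=1000]: 00000000  (ones: 0)
  rows 72-79 [x1,x2,x3,x4=1001]: 11000100  (ones: 3)
  rows 80-87 [x1,x2,x3,x4=1010]: 00000000  (ones: 0)
  rows 88-95 [x1,x2,x3,x4=1011]: 11000100  (ones: 3)
  rows 96-103 [x1,x2,x3,x4=1100]: 00000000  (ones: 0)
  rows 104-111 [x1,x2,x3,x4=1101]: 11000100  (ones: 3)
  rows 112-119 [x1,x2,x3,x4=1110]: 00000000  (ones: 0)
  rows 120-127 [x1,x2,x3,x4=1111]: 11000100  (ones: 3)
Satisfying assignments = 0+3+0+3+0+3+0+3+0+3+0+3+0+3+0+3 = 24

24


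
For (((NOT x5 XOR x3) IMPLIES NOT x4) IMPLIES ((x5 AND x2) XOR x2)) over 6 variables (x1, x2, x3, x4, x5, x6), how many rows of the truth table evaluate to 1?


Formula: (((NOT x5 XOR x3) IMPLIES NOT x4) IMPLIES ((x5 AND x2) XOR x2)) over 6 vars (64 rows)
Evaluate each row (x1, x2, x3, x4, x5, x6 as bits, MSB first):
  row 0 [000000]: (((NOT 0 XOR 0) IMPLIES NOT 0) IMPLIES ((0 AND 0) XOR 0)) -> 0
  row 1 [000001]: (((NOT 0 XOR 0) IMPLIES NOT 0) IMPLIES ((0 AND 0) XOR 0)) -> 0
  row 2 [000010]: (((NOT 1 XOR 0) IMPLIES NOT 0) IMPLIES ((1 AND 0) XOR 0)) -> 0
  row 3 [000011]: (((NOT 1 XOR 0) IMPLIES NOT 0) IMPLIES ((1 AND 0) XOR 0)) -> 0
  row 4 [000100]: (((NOT 0 XOR 0) IMPLIES NOT 1) IMPLIES ((0 AND 0) XOR 0)) -> 1
  (every remaining row is evaluated the same way; all 64 results are listed next)
Full result column, 8 rows per line (x1,x2,x3 fixed per line; x4,x5,x6 runs 000..111 left to right):
  rows 0-7 [x1,x2,x3=000]: 00001100  (ones: 2)
  rows 8-15 [x1,x2,x3=001]: 00000011  (ones: 2)
  rows 16-23 [x1,x2,x3=010]: 11001100  (ones: 4)
  rows 24-31 [x1,x2,x3=011]: 11001111  (ones: 6)
  rows 32-39 [x1,x2,x3=100]: 00001100  (ones: 2)
  rows 40-47 [x1,x2,x3=101]: 00000011  (ones: 2)
  rows 48-55 [x1,x2,x3=110]: 11001100  (ones: 4)
  rows 56-63 [x1,x2,x3=111]: 11001111  (ones: 6)
Count of 1-rows = 2+2+4+6+2+2+4+6 = 28

28


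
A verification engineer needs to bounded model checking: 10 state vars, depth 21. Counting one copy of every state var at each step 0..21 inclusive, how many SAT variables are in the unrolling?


BMC unrolls to depth k, creating one copy of each state var for steps 0..k.
Step count = 21 + 1 = 22 (steps 0 through 21)
Vars per step = 10
Total = 10 * 22 = 220

220


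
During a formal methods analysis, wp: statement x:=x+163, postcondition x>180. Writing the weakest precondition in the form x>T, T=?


Formula: wp(x:=E, P) = P[E/x] (substitute E for x in postcondition)
Step 1: Postcondition: x>180
Step 2: Substitute x+163 for x: x+163>180
Step 3: Solve for x: x > 180-163 = 17

17


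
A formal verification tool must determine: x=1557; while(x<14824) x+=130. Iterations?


Step 1: x goes from 1557 toward 14824 by 130; the body runs while x<14824, so iterations = ceil((bound-start)/step)
Step 2: Distance=13267
Step 3: ceil(13267/130)=103

103


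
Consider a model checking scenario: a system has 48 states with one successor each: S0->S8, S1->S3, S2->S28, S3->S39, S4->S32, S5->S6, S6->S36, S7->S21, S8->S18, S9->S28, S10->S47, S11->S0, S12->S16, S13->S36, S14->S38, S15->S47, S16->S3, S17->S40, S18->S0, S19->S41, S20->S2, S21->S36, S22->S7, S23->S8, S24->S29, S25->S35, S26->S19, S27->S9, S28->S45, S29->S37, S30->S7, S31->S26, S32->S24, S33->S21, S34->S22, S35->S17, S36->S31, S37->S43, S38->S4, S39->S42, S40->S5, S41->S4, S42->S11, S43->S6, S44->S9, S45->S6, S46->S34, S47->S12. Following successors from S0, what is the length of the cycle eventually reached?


Trace from S0 until a state repeats:
  S0 -> S8 -> S18 -> S0
S0 first seen at step 0, revisited at step 3.
Cycle length = 3 - 0 = 3

3


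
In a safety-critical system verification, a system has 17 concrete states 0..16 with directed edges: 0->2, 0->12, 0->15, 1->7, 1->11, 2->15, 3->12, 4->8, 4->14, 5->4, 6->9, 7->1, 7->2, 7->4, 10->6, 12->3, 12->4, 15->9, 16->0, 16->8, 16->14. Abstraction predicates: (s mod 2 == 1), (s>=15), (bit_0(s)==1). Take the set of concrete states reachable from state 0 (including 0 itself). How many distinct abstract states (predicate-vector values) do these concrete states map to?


BFS from 0:
Concrete reachable: {0, 2, 3, 4, 8, 9, 12, 14, 15}
Abstract via predicates (s mod 2 == 1), (s>=15), (bit_0(s)==1):
  (0,0,0) <- {0, 2, 4, 8, 12, 14}
  (1,0,1) <- {3, 9}
  (1,1,1) <- {15}
Distinct abstract states = 3

3


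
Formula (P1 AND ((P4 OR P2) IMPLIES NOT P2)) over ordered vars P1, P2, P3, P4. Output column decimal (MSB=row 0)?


Formula: (P1 AND ((P4 OR P2) IMPLIES NOT P2)) over P1, P2, P3, P4 (16 rows)
Evaluate each row (bits = P1,P2,P3,P4, MSB first):
  row 0 [0000]: (0 AND ((0 OR 0) IMPLIES NOT 0)) -> 0
  row 1 [0001]: (0 AND ((1 OR 0) IMPLIES NOT 0)) -> 0
  row 2 [0010]: (0 AND ((0 OR 0) IMPLIES NOT 0)) -> 0
  row 3 [0011]: (0 AND ((1 OR 0) IMPLIES NOT 0)) -> 0
  row 4 [0100]: (0 AND ((0 OR 1) IMPLIES NOT 1)) -> 0
  row 5 [0101]: (0 AND ((1 OR 1) IMPLIES NOT 1)) -> 0
  row 6 [0110]: (0 AND ((0 OR 1) IMPLIES NOT 1)) -> 0
  row 7 [0111]: (0 AND ((1 OR 1) IMPLIES NOT 1)) -> 0
  row 8 [1000]: (1 AND ((0 OR 0) IMPLIES NOT 0)) -> 1
  row 9 [1001]: (1 AND ((1 OR 0) IMPLIES NOT 0)) -> 1
  row 10 [1010]: (1 AND ((0 OR 0) IMPLIES NOT 0)) -> 1
  row 11 [1011]: (1 AND ((1 OR 0) IMPLIES NOT 0)) -> 1
  row 12 [1100]: (1 AND ((0 OR 1) IMPLIES NOT 1)) -> 0
  row 13 [1101]: (1 AND ((1 OR 1) IMPLIES NOT 1)) -> 0
  row 14 [1110]: (1 AND ((0 OR 1) IMPLIES NOT 1)) -> 0
  row 15 [1111]: (1 AND ((1 OR 1) IMPLIES NOT 1)) -> 0
Full result column, 4 rows per line (P1,P2 fixed per line; P3,P4 runs 00..11 left to right):
  rows 0-3 [P1,P2=00]: 0000  = hex 0
  rows 4-7 [P1,P2=01]: 0000  = hex 0
  rows 8-11 [P1,P2=10]: 1111  = hex F
  rows 12-15 [P1,P2=11]: 0000  = hex 0
Output column (row 0 .. row 15) = 0000000011110000
Output column grouped in 4s = 0000 0000 1111 0000 = 0x00F0
Convert to decimal digit by digit (value = value*16 + digit):
  0 -> 0
  0*16 + 0 = 0
  0*16 + 15 (F) = 15
  15*16 + 0 = 240
Decimal = 240

240


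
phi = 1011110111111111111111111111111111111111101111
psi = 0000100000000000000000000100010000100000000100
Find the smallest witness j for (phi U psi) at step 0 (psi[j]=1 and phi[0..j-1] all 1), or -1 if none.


(phi U psi) at 0: need smallest j with psi[j]=1 and phi[i]=1 for all i in [0,j).
Scan from step 0:
  step 0: phi=1, psi=0 -> continue
  step 1: phi=0 -> phi-prefix broken from here
  step 4: psi=1 but phi already failed -> not a witness
  step 25: psi=1 but phi already failed -> not a witness
  step 29: psi=1 but phi already failed -> not a witness
  step 34: psi=1 but phi already failed -> not a witness
  step 43: psi=1 but phi already failed -> not a witness
  end of trace: no witness -> -1
Witness step = -1

-1
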